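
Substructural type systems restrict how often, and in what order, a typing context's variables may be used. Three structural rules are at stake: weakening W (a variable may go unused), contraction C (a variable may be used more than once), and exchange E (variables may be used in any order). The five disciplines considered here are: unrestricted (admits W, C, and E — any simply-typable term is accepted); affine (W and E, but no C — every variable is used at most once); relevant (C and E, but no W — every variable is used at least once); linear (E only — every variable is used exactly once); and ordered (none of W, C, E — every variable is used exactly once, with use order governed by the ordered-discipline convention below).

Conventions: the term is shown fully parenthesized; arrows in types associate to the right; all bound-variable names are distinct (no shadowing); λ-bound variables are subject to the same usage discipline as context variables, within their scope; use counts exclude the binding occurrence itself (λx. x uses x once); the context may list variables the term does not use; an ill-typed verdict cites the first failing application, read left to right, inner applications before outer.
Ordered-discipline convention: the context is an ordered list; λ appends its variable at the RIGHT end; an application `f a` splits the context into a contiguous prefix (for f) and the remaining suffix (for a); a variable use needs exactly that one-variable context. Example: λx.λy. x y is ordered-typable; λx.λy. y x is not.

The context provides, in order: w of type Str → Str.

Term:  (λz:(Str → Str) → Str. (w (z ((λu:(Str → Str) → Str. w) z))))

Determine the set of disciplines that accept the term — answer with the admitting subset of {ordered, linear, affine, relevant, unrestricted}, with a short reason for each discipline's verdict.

admitted by: unrestricted
variable uses: w=2, z (λ-bound)=2, u (λ-bound)=0
left-to-right use order: w, z, w, z
typing: well-typed at ((Str → Str) → Str) → Str
ordered: ✗ — needs contraction — w ×2, z ×2; u left unused
linear: ✗ — needs contraction — w ×2, z ×2; u left unused
affine: ✗ — needs contraction — w ×2, z ×2
relevant: ✗ — u left unused
unrestricted: ✓ — type-checks (((Str → Str) → Str) → Str) and nothing is barred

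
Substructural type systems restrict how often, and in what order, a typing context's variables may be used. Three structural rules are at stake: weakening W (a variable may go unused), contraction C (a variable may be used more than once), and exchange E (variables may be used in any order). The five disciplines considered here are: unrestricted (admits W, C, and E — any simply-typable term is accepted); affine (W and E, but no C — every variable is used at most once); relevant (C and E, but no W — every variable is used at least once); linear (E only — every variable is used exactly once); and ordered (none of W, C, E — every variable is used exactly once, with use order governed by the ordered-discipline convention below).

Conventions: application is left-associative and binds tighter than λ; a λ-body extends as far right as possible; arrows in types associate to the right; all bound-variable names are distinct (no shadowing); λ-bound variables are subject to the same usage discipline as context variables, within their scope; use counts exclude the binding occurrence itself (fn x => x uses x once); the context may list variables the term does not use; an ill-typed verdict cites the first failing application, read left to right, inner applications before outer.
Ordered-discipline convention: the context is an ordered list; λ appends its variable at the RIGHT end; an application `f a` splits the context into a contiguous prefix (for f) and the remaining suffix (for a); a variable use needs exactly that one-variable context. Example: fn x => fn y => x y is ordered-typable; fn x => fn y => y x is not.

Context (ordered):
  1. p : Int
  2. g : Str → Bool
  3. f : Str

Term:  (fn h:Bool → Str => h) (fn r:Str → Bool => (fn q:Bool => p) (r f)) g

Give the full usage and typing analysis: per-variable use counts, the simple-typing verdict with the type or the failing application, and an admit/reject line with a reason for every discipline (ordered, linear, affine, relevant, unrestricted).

counts: p: 1×; g: 1×; f: 1×; h (λ-bound): 1×; r (λ-bound): 1×; q (λ-bound): 0×
left-to-right use order: h, p, r, f, g
typing: ill-typed: a function awaiting Bool → Str gets (Str → Bool) → Int
ordered ✗ (fails simple typing)
linear ✗ (a type mismatch blocks all five)
affine ✗ (the type mismatch rejects it)
relevant ✗ (not simply typable)
unrestricted ✗ (fails simple typing)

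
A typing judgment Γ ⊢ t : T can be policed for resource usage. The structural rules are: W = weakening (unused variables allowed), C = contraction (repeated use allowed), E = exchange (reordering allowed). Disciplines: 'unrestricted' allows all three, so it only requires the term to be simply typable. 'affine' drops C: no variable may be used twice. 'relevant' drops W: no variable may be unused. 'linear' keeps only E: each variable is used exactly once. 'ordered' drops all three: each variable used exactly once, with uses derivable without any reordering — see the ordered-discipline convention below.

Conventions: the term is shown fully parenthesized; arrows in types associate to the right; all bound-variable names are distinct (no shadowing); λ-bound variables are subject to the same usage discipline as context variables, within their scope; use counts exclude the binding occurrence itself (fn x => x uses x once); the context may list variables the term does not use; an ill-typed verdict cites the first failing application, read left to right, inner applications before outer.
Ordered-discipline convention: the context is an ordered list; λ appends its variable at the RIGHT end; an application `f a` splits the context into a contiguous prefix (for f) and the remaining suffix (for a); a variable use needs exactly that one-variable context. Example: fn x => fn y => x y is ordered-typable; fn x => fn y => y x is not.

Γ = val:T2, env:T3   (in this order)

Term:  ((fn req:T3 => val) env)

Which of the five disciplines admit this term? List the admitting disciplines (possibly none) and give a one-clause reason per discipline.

admitted by: affine, unrestricted
counts: val: 1×; env: 1×; req (bound): 0×
order of uses: val, env
typing: well-typed — term : T2
ordered: ✗ — req left unused
linear: ✗ — req left unused
affine: ✓ — none of val, env, req used more than once
relevant: ✗ — req left unused
unrestricted: ✓ — simply typable at T2; W, C, E all held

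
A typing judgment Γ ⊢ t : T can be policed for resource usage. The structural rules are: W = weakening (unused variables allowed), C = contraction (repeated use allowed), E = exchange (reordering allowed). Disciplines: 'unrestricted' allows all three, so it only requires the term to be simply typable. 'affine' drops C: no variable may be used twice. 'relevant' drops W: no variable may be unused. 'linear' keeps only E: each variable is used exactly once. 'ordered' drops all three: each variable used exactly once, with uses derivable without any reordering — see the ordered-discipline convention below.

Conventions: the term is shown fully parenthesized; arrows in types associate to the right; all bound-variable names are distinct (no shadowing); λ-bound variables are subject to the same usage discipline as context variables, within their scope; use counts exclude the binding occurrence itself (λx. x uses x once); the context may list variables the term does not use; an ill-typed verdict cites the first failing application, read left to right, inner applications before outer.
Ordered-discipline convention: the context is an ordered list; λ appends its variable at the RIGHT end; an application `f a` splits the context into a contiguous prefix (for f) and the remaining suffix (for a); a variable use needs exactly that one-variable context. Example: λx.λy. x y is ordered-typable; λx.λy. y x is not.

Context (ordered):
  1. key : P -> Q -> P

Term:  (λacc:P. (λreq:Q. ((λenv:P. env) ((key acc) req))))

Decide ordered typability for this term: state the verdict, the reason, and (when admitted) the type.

yes — key, acc, req, env: once each, no exchange needed; term : P -> Q -> P
counts: key=1; acc (bound)=1; req (bound)=1; env (bound)=1
use order (left to right): env, key, acc, req
typing: ✓ — P -> Q -> P
all disciplines: ordered ✓; linear ✓; affine ✓; relevant ✓; unrestricted ✓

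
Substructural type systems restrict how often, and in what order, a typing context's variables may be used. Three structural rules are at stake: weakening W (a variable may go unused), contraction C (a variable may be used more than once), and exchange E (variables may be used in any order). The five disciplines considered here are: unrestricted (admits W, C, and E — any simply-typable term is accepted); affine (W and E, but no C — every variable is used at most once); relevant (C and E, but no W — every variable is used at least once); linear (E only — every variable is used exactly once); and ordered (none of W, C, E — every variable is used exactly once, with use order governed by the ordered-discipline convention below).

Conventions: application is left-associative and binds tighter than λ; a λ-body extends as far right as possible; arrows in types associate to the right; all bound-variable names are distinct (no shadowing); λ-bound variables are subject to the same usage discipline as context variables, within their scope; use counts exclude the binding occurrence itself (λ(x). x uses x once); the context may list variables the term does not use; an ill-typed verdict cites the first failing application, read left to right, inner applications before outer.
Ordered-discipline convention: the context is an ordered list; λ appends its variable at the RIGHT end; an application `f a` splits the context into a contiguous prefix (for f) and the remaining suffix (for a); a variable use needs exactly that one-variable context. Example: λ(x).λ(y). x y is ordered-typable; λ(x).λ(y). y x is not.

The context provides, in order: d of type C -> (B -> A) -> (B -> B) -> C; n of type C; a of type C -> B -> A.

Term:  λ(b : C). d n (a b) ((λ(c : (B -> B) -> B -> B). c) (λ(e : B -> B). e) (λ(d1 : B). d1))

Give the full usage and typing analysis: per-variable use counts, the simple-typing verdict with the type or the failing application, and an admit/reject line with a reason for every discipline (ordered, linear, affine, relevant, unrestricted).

usage: d=1, n=1, a=1, b (bound)=1, c (bound)=1, e (bound)=1, d1 (bound)=1
order of uses: d, n, a, b, c, e, d1
typing: the term checks, with type C -> C
ordered: ✓ — d, n, a, b, c, e, d1: once each, no exchange needed
linear: ✓ — single use per variable (d, n, a, b, c, e, d1)
affine: ✓ — at most one use each (d, n, a, b, c, e, d1)
relevant: ✓ — at least one use each (d, n, a, b, c, e, d1)
unrestricted: ✓ — simply typable at C -> C; W, C, E all held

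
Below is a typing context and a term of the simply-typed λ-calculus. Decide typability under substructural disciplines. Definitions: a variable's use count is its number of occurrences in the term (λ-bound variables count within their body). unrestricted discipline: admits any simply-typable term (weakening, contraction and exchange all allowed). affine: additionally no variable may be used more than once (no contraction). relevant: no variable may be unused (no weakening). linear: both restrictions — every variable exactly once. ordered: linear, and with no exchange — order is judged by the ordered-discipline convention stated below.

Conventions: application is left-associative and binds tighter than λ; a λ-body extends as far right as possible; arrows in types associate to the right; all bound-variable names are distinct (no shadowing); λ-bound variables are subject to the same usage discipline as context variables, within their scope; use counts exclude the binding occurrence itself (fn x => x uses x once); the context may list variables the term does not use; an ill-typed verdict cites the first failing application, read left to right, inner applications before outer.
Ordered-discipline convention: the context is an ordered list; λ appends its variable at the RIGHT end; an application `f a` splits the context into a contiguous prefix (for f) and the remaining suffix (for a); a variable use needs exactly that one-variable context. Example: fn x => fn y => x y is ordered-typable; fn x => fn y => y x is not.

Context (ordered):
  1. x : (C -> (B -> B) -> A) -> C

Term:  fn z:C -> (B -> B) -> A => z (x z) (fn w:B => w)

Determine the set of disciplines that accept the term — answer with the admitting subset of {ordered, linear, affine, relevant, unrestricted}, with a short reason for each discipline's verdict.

admitted in: relevant, unrestricted
variable uses: x=1; z [bound]=2; w [bound]=1
use order (left to right): z, x, z, w
typing: well-typed at (C -> (B -> B) -> A) -> A
ordered ✗ (repeated use of z ×2)
linear ✗ (repeated use of z ×2)
affine ✗ (repeated use of z ×2)
relevant ✓ (x, z, w: all used, weakening unneeded)
unrestricted ✓ (well-typed at (C -> (B -> B) -> A) -> A; no restrictions here)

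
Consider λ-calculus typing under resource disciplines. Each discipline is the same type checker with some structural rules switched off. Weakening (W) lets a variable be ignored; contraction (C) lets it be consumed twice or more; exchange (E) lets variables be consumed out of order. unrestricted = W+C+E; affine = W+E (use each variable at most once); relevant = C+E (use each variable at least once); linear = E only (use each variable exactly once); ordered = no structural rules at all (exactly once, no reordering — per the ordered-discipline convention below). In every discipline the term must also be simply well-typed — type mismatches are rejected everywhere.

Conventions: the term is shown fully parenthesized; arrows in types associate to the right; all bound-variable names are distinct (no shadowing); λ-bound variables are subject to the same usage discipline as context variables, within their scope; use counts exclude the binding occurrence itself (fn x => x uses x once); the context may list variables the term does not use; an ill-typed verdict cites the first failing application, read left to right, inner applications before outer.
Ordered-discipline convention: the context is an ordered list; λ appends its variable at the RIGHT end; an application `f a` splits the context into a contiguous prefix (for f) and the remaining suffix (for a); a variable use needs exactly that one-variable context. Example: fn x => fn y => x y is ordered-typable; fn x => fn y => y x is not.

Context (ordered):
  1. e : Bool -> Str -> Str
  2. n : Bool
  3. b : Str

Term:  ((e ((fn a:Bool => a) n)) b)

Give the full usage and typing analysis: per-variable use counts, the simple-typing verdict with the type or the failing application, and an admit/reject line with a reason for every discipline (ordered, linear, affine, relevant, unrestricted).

use counts: e: 1×, n: 1×, b: 1×, a [bound]: 1×
order of uses: e, a, n, b
typing: the term checks, with type Str
ordered ✓ (one use each (e, n, b, a); ordered split holds)
linear ✓ (single use per variable (e, n, b, a))
affine ✓ (e, n, b, a: no repeats, contraction unneeded)
relevant ✓ (at least one use each (e, n, b, a))
unrestricted ✓ (simply typable at Str; W, C, E all held)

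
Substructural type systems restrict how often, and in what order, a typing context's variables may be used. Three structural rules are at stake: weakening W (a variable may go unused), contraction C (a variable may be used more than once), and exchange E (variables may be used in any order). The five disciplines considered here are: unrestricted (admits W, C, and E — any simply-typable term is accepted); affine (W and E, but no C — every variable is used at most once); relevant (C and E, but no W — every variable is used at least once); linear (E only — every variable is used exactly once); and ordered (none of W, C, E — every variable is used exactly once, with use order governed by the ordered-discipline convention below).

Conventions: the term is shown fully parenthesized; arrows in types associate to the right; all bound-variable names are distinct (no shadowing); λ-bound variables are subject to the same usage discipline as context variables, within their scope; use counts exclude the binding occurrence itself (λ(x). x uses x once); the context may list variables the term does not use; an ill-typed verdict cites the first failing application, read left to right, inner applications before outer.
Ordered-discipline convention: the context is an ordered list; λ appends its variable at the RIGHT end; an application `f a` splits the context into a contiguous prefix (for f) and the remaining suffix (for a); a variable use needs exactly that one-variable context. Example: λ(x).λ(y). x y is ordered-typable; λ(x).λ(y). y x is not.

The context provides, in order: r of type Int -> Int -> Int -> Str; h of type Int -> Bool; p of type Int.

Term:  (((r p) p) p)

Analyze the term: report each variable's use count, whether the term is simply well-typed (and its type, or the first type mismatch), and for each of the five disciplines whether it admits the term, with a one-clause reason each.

variable uses: r: 1; h: 0; p: 3
uses in reading order: r, p, p, p
typing: the term checks, with type Str
ordered: ✗ — repeated use of p ×3; h left unused
linear: ✗ — repeated use of p ×3; h left unused
affine: ✗ — repeated use of p ×3
relevant: ✗ — h left unused
unrestricted: ✓ — typability at Str is all that's needed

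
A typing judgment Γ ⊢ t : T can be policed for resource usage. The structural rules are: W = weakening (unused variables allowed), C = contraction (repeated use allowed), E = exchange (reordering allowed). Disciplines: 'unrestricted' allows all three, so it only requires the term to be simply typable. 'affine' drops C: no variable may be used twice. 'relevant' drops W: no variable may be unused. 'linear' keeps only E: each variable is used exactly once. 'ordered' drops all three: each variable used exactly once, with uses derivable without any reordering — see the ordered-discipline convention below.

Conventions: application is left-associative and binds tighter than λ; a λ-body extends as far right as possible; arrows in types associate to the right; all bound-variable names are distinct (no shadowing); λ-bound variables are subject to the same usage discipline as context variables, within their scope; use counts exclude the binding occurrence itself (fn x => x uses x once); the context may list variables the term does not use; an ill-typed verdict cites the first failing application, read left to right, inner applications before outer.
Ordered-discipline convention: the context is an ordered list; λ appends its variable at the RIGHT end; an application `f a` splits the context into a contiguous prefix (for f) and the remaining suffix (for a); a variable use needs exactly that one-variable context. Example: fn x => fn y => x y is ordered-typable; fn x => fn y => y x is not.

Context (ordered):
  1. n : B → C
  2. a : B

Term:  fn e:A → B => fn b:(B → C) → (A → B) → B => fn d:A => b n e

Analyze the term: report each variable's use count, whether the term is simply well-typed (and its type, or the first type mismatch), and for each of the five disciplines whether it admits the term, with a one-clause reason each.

use counts: n=1; a=0; e [bound]=1; b [bound]=1; d [bound]=0
uses in reading order: b, n, e
typing: well-typed at (A → B) → ((B → C) → (A → B) → B) → A → B
ordered ✗ (needs weakening: a, d unused)
linear ✗ (needs weakening: a, d unused)
affine ✓ (at most one use each (n, a, e, b, d))
relevant ✗ (needs weakening: a, d unused)
unrestricted ✓ (typability at (A → B) → ((B → C) → (A → B) → B) → A → B is all that's needed)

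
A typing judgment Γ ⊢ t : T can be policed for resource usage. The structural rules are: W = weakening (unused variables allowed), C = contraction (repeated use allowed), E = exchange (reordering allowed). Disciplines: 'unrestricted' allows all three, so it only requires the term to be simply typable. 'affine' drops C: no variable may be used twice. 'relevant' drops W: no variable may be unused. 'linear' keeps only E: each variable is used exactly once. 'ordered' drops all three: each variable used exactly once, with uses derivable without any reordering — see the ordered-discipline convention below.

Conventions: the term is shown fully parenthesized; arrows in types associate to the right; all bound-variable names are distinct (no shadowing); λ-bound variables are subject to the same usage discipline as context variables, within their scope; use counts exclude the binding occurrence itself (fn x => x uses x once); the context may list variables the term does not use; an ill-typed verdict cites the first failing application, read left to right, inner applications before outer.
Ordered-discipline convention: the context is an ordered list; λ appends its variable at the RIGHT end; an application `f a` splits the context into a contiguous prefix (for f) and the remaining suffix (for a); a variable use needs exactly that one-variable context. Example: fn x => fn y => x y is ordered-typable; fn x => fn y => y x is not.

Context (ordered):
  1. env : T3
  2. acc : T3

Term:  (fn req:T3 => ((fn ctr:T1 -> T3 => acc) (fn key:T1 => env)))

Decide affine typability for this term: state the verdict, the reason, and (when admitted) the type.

yes — no duplicate uses among env, acc, req, ctr, key; term : T3 -> T3
use counts: env=1, acc=1, req (bound)=0, ctr (bound)=0, key (bound)=0
use order (left to right): acc, env
typing: ✓ — T3 -> T3
per-discipline verdicts: ordered ✗, linear ✗, affine ✓, relevant ✗, unrestricted ✓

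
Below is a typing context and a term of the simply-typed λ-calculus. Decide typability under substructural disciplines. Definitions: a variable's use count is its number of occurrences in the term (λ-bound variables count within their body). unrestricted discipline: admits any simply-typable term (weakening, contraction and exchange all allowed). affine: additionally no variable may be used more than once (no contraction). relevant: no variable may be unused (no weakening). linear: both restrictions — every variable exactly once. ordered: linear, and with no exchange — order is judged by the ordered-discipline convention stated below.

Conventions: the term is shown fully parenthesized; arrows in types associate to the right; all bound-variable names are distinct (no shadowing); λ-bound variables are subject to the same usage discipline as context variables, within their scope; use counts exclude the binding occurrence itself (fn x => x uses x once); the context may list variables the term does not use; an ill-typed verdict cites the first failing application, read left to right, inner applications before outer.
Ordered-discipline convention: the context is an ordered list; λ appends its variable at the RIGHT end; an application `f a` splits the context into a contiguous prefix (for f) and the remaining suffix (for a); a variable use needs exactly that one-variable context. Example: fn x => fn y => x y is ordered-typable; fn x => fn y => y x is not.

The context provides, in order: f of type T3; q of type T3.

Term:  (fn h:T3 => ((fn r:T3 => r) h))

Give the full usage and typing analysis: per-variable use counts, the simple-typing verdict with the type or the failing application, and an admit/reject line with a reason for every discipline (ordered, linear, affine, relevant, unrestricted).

use counts: f ×0, q ×0, h [bound] ×1, r [bound] ×1
order of uses: r, h
typing: ✓ — T3 → T3
ordered ✗ (f, q never used (weakening))
linear ✗ (f, q never used (weakening))
affine ✓ (at most one use each (f, q, h, r))
relevant ✗ (f, q never used (weakening))
unrestricted ✓ (well-typed at T3 → T3; no restrictions here)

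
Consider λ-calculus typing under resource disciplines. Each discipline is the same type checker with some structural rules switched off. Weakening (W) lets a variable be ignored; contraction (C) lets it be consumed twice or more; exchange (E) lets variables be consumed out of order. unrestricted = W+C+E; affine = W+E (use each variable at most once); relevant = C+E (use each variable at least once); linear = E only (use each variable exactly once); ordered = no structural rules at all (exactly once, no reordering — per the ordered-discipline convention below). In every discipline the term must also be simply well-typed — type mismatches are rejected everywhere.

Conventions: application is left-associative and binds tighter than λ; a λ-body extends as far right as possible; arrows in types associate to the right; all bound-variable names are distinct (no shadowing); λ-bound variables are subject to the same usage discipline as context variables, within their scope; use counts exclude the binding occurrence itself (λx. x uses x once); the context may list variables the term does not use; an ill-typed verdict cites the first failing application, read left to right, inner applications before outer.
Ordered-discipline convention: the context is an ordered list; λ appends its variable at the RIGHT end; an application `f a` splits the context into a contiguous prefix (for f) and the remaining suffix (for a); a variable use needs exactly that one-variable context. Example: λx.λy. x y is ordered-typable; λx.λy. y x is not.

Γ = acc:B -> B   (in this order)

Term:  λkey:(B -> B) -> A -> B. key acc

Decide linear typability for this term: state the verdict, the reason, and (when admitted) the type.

yes — each of acc, key used exactly once; term : ((B -> B) -> A -> B) -> A -> B
usage: acc=1; key [bound]=1
use order (left to right): key, acc
typing: well-typed — term : ((B -> B) -> A -> B) -> A -> B
per-discipline verdicts: ordered ✗; linear ✓; affine ✓; relevant ✓; unrestricted ✓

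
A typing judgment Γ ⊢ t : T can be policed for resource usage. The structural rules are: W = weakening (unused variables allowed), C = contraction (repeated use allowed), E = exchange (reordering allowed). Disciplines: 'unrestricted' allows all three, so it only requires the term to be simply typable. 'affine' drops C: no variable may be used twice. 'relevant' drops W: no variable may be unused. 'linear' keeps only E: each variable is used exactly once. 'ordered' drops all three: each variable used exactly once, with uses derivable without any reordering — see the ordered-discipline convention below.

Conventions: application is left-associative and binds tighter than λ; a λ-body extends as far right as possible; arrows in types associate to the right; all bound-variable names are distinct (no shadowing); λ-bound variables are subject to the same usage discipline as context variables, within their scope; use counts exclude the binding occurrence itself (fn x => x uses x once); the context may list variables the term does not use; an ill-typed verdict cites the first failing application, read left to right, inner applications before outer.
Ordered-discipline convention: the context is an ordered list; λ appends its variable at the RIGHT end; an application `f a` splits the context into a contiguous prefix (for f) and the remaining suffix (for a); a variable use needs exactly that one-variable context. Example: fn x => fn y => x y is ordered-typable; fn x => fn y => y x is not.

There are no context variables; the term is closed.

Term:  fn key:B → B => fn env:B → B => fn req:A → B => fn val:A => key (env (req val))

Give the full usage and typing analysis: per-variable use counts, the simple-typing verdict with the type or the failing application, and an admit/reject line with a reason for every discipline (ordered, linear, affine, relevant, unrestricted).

variable uses: key [bound]: 1; env [bound]: 1; req [bound]: 1; val [bound]: 1
uses in reading order: key, env, req, val
typing: well-typed at (B → B) → (B → B) → (A → B) → A → B
ordered: ✓, key, env, req, val once each; derivable with no W/C/E
linear: ✓, exactly-once usage across key, env, req, val
affine: ✓, at most one use each (key, env, req, val)
relevant: ✓, none of key, env, req, val goes unused
unrestricted: ✓, simply typable at (B → B) → (B → B) → (A → B) → A → B; W, C, E all held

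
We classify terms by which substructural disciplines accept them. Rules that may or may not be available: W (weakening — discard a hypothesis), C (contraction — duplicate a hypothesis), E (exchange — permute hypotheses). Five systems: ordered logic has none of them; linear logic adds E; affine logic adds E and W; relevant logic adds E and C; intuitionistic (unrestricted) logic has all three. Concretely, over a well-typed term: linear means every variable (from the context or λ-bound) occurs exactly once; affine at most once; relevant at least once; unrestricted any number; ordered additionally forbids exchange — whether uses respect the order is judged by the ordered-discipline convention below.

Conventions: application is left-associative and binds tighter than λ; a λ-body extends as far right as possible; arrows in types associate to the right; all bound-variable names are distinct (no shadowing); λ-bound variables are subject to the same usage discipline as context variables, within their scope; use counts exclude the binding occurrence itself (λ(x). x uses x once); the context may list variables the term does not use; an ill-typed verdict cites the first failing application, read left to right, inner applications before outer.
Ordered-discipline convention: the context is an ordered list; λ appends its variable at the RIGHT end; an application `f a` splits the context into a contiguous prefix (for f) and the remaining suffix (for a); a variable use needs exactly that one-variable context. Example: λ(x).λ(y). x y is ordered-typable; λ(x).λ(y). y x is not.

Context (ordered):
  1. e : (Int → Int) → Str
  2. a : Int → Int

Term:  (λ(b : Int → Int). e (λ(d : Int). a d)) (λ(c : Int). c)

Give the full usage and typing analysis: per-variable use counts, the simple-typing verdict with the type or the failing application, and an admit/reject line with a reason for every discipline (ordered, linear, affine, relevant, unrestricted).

counts: e: 1×; a: 1×; b [bound]: 0×; d [bound]: 1×; c [bound]: 1×
use order (left to right): e, a, d, c
typing: well-typed at Str
ordered: ✗ — unused: b — weakening required
linear: ✗ — unused: b — weakening required
affine: ✓ — at most one use each (e, a, b, d, c)
relevant: ✗ — unused: b — weakening required
unrestricted: ✓ — type-checks (Str) and nothing is barred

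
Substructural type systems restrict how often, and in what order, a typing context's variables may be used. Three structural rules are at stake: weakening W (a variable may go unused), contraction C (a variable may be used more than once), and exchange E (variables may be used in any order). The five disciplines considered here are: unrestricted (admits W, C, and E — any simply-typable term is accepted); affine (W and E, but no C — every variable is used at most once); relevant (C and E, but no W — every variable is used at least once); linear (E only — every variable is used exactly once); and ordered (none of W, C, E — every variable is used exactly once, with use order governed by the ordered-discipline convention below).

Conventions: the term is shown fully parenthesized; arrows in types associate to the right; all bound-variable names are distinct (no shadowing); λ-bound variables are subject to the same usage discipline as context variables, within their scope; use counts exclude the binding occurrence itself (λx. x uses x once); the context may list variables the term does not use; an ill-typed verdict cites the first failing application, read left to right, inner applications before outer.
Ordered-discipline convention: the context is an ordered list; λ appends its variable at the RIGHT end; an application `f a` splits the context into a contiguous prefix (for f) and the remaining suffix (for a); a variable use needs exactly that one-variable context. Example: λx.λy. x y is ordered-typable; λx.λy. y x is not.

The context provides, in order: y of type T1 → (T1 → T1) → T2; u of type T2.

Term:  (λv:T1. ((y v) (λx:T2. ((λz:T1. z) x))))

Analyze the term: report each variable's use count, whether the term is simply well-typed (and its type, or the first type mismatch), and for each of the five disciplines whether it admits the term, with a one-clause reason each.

counts: y ×1, u ×0, v (λ-bound) ×1, x (λ-bound) ×1, z (λ-bound) ×1
use order (left to right): y, v, z, x
typing: ill-typed: argument of type T2 where T1 is required
ordered: ✗, not simply typable
linear: ✗, fails simple typing
affine: ✗, a type mismatch blocks all five
relevant: ✗, the type mismatch rejects it
unrestricted: ✗, not simply typable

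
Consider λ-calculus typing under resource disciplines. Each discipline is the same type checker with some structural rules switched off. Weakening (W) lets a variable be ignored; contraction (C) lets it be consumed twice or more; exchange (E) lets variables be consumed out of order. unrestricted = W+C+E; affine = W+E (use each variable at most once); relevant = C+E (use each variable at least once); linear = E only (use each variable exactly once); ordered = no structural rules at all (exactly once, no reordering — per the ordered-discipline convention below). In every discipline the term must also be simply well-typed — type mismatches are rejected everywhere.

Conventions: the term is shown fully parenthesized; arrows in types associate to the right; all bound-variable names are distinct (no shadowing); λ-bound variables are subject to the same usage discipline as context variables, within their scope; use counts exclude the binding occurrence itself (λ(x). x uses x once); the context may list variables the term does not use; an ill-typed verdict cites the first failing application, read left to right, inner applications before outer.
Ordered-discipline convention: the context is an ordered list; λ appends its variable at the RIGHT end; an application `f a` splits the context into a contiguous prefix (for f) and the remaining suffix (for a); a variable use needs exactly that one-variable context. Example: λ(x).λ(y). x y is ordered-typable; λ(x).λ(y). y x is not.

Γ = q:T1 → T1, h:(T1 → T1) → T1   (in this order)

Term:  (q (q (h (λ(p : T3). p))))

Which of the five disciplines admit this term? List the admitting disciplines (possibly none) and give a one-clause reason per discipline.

admitting disciplines: none
usage: q: 2×; h: 1×; p (λ-bound): 1×
order of uses: q, q, h, p
typing: ill-typed: a function awaiting T1 → T1 gets T3 → T3
ordered: ✗, a type mismatch blocks all five
linear: ✗, the type mismatch rejects it
affine: ✗, not simply typable
relevant: ✗, fails simple typing
unrestricted: ✗, a type mismatch blocks all five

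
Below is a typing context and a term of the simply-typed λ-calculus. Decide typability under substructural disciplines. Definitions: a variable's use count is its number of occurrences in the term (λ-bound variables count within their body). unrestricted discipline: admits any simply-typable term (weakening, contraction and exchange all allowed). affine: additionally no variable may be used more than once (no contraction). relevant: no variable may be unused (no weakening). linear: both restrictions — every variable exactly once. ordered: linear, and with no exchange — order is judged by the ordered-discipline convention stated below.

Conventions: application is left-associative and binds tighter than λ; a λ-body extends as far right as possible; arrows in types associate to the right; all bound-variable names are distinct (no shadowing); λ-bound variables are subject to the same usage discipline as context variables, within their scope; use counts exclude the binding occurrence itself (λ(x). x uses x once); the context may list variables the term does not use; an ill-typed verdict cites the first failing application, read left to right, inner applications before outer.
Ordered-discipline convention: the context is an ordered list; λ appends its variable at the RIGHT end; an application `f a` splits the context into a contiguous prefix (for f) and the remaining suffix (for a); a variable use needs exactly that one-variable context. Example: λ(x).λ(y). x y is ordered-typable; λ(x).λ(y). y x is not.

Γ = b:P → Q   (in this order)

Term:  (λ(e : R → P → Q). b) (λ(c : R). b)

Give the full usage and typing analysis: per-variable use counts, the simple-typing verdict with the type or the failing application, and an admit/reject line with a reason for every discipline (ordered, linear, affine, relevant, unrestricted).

counts: b: 2; e (bound): 0; c (bound): 0
uses in reading order: b, b
typing: the term checks, with type P → Q
ordered: ✗ — needs contraction — b ×2; e, c never used (weakening)
linear: ✗ — needs contraction — b ×2; e, c never used (weakening)
affine: ✗ — needs contraction — b ×2
relevant: ✗ — e, c never used (weakening)
unrestricted: ✓ — well-typed at P → Q; no restrictions here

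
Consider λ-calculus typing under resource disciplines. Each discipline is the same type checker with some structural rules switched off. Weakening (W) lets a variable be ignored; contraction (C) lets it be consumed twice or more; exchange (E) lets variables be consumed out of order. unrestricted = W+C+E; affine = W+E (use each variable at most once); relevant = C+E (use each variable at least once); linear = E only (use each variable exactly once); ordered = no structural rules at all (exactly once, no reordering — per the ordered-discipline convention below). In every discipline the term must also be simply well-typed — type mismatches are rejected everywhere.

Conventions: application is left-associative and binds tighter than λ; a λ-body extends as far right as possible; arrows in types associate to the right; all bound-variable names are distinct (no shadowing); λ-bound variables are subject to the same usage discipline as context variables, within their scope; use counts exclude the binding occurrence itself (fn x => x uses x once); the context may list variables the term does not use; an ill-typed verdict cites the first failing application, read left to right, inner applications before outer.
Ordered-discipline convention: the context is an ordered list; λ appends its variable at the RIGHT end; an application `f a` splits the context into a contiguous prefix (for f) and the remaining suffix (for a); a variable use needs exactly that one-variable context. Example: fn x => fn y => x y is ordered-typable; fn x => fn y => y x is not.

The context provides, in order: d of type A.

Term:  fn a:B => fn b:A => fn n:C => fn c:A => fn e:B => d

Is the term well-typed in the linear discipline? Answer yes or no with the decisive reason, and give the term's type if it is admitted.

no — a, b, n, c, e left unused
use counts: d=1, a [bound]=0, b [bound]=0, n [bound]=0, c [bound]=0, e [bound]=0
order of uses: d
typing: well-typed at B -> A -> C -> A -> B -> A
summary: ordered ✗, linear ✗, affine ✓, relevant ✗, unrestricted ✓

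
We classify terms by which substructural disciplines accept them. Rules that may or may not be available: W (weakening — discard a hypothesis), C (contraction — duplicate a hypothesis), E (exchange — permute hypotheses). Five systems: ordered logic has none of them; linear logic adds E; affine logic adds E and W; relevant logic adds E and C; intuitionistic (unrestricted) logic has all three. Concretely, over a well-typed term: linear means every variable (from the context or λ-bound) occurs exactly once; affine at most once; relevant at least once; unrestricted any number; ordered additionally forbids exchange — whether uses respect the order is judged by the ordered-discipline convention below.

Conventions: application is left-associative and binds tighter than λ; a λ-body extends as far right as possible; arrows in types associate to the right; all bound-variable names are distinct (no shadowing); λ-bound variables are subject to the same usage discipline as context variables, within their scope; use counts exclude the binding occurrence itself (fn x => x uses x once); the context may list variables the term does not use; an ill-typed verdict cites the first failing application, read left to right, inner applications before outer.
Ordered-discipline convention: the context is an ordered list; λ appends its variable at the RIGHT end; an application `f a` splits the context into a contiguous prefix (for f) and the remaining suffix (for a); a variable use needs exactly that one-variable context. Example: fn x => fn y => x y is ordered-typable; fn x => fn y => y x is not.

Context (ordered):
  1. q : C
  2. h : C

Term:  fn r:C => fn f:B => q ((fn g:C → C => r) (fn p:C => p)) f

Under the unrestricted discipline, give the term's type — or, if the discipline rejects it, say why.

not well-typed under unrestricted — a type mismatch blocks all five
usage: q=1; h=0; r (bound)=1; f (bound)=1; g (bound)=0; p (bound)=1
order of uses: q, r, p, f
typing: ill-typed: non-function type C applied to an argument
summary: ordered ✗ · linear ✗ · affine ✗ · relevant ✗ · unrestricted ✗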